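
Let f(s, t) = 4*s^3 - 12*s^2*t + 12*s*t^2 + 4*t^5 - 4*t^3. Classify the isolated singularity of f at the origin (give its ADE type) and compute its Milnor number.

Type E8, Milnor number mu = 8.

The Hessian of f at 0 has rank 0. Corank 2; j^3 = 4*(s - t)^3 is a perfect cube, so E-series; the 5-jet and mu = 8 give E_8.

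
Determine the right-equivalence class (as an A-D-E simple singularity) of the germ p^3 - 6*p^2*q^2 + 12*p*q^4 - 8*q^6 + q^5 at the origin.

The Hessian of f at 0 has rank 0. Corank 2; j^3 = p^3 is a perfect cube, so E-series; the 5-jet and mu = 8 give E_8.

E8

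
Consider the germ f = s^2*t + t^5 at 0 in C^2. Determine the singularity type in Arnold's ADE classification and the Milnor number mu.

The Hessian of f at 0 has rank 0. Corank 2; j^3 = s^2*t has shape L^2 M (L != M), so D-series; mu = 6 gives D_6.

Type D_6, Milnor number mu = 6.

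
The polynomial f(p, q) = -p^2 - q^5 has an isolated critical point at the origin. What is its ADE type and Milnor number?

The Hessian of f at 0 has rank 1. Corank 1: A-series; mu = 4 gives A_4.

Type A4, Milnor number mu = 4.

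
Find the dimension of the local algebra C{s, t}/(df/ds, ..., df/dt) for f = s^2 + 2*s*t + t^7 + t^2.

The Hessian of f at 0 has rank 1. Corank 1: A-series; mu = 6 gives A_6.

6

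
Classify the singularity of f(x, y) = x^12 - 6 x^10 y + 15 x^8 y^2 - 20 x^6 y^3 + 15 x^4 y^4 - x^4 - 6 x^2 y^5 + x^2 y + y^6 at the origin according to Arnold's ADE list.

D_7

The Hessian of f at 0 has rank 0. Corank 2; j^3 = x^2*y has shape L^2 M (L != M), so D-series; mu = 7 gives D_7.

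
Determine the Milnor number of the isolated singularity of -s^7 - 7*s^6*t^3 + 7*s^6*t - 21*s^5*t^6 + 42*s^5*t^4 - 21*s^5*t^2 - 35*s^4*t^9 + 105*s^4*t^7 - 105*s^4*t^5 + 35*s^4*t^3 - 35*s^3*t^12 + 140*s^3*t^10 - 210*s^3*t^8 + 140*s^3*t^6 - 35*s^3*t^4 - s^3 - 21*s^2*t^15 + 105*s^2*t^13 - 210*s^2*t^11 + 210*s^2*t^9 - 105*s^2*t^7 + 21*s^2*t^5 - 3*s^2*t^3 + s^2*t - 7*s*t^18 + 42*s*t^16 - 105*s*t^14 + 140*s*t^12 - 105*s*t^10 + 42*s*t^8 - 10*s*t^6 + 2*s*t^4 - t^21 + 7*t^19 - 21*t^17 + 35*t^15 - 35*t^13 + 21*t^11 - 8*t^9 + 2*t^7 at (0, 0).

The Hessian of f at 0 has rank 0. Corank 2; j^3 = -s^2*(s - t) has shape L^2 M (L != M), so D-series; mu = 8 gives D_8.

8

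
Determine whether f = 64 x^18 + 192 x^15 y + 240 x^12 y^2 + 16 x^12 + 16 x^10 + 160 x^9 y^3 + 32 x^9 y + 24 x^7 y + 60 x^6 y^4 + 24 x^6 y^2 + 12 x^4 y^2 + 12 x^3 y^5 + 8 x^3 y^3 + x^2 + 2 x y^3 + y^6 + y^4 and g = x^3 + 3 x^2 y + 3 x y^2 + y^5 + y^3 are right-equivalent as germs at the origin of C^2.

No.

The Hessian of f at 0 is [[2, 0], [0, 0]] with rank 1, so corank 1. A Groebner basis of the Jacobian ideal J(f) in C{x,y} is {y^3, x}; counting standard monomials gives mu = 3. Corank 1: A-series; mu = 3 gives A_3. The Hessian of g at 0 is [[0, 0], [0, 0]] with rank 0, so corank 2. A Groebner basis of the Jacobian ideal J(g) in C{x,y} is {y^4, x^2 + 2*x*y + y^2}; counting standard monomials gives mu = 8. Corank 2; j^3 = (x + y)^3 is a perfect cube, so E-series; the 5-jet and mu = 8 give E_8. f is A_3 but g is E_8, hence not right-equivalent.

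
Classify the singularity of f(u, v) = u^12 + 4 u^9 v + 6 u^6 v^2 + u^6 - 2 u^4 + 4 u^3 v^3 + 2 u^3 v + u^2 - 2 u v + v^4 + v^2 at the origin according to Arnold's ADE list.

The Hessian of f at 0 has rank 1. Corank 1: A-series; mu = 3 gives A_3.

A_3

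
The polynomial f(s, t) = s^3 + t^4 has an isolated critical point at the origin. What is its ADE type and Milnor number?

The Hessian of f at 0 is [[0, 0], [0, 0]] with rank 0, so corank 2. A Groebner basis of the Jacobian ideal J(f) in C{s,t} is {t^3, s^2}; counting standard monomials gives mu = 6. Corank 2; j^3 = s^3 is a perfect cube, so E-series; the 4-jet and mu = 6 give E_6.

Type E6, Milnor number mu = 6.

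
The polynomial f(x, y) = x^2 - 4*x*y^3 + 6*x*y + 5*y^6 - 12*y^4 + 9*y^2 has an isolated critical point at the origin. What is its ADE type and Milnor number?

Type A5, Milnor number mu = 5.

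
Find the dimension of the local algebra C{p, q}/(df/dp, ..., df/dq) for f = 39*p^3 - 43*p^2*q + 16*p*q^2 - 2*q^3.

4

The Hessian of f at 0 is [[0, 0], [0, 0]] with rank 0, so corank 2. A Groebner basis of the Jacobian ideal J(f) in C{p,q} is {q^3, p^2 - 2*q^2/23, p*q - 7*q^2/23}; counting standard monomials gives mu = 4. Corank 2; j^3 = (3*p - q)*(13*p^2 - 10*p*q + 2*q^2) splits into three distinct lines over C (the quadratic factor has nonzero discriminant), so D_4.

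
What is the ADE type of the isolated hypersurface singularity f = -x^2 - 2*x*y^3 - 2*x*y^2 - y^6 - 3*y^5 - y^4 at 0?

A4

The Hessian of f at 0 is [[-2, 0], [0, 0]] with rank 1, so corank 1. A Groebner basis of the Jacobian ideal J(f) in C{x,y} is {x + y^3 + y^2, x^2, x*y - x - y^2}; counting standard monomials gives mu = 4. Corank 1: A-series; mu = 4 gives A_4.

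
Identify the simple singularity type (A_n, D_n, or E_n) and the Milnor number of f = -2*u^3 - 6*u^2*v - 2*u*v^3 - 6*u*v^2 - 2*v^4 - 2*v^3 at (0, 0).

Type E_{7}, Milnor number mu = 7.

The Hessian of f at 0 has rank 0. Corank 2; j^3 = -2*(u + v)^3 is a perfect cube, so E-series; the 4-jet and mu = 7 give E_7.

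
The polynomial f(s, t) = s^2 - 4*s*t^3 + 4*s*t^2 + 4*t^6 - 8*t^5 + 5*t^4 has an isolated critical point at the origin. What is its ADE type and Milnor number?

Type A_3, Milnor number mu = 3.

The Hessian of f at 0 is [[2, 0], [0, 0]] with rank 1, so corank 1. A Groebner basis of the Jacobian ideal J(f) in C{s,t} is {s^2, s*t, s/2 + t^2}; counting standard monomials gives mu = 3. Corank 1: A-series; mu = 3 gives A_3.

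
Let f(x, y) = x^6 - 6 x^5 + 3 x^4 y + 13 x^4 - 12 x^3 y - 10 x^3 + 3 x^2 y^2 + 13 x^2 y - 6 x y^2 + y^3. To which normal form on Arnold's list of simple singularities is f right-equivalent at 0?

The Hessian of f at 0 has rank 0. Corank 2; j^3 = -(2*x - y)*(5*x^2 - 4*x*y + y^2) splits into three distinct lines over C (the quadratic factor has nonzero discriminant), so D_4.

D_{4}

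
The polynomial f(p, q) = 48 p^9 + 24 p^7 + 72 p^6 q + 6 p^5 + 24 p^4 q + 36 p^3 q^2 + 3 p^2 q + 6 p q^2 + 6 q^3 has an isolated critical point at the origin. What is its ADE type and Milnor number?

Type D_{4}, Milnor number mu = 4.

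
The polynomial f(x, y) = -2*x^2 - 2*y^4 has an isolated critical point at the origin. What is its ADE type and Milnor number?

The Hessian of f at 0 has rank 1. Corank 1: A-series; mu = 3 gives A_3.

Type A3, Milnor number mu = 3.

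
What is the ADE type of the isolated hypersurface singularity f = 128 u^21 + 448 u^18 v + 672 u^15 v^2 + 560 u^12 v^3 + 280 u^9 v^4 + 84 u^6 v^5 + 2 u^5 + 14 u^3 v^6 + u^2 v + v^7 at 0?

D8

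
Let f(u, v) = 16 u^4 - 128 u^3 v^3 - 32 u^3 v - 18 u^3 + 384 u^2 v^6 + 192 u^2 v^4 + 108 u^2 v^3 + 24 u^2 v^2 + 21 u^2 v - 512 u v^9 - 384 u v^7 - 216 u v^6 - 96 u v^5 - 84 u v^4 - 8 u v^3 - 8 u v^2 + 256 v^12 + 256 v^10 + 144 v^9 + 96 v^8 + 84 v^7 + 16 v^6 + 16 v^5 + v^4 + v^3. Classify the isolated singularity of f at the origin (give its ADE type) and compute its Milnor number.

Type D_5, Milnor number mu = 5.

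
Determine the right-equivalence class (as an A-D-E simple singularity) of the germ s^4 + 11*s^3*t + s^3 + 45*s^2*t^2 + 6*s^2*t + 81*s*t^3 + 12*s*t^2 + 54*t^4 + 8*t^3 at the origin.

E_{7}

The Hessian of f at 0 is [[0, 0], [0, 0]] with rank 0, so corank 2. A Groebner basis of the Jacobian ideal J(f) in C{s,t} is {3*s^2 + 12*s*t + t^4 + t^3 + 12*t^2, s^3 + 30*s^2 + 120*s*t + 18*t^3 + 120*t^2, s^2*t - 9*s^2 - 36*s*t - 7*t^3 - 36*t^2, 2*s^2 + s*t^2 + 8*s*t + 8*t^3/3 + 8*t^2}; counting standard monomials gives mu = 7. Corank 2; j^3 = (s + 2*t)^3 is a perfect cube, so E-series; the 4-jet and mu = 7 give E_7.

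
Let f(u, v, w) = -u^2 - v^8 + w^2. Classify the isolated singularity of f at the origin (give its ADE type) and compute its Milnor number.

Type A7, Milnor number mu = 7.

The Hessian of f at 0 is [[-2, 0, 0], [0, 0, 0], [0, 0, 2]] with rank 2, so corank 1. A Groebner basis of the Jacobian ideal J(f) in C{u,v,w} is {v^7, u, w}; counting standard monomials gives mu = 7. Corank 1: A-series; mu = 7 gives A_7.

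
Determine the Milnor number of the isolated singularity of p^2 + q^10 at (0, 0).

The Hessian of f at 0 has rank 1. Corank 1: A-series; mu = 9 gives A_9.

9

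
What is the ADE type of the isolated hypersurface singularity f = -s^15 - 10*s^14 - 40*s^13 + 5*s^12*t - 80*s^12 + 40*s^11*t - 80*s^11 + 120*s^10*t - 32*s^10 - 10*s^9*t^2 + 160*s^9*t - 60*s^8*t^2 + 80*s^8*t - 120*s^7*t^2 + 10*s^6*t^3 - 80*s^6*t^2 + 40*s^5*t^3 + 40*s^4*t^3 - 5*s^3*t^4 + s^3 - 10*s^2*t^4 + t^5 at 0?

The Hessian of f at 0 has rank 0. Corank 2; j^3 = s^3 is a perfect cube, so E-series; the 5-jet and mu = 8 give E_8.

E_8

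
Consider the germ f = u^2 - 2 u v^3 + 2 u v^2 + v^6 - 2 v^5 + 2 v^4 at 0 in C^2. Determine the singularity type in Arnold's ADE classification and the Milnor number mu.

Type A_3, Milnor number mu = 3.

The Hessian of f at 0 is [[2, 0], [0, 0]] with rank 1, so corank 1. A Groebner basis of the Jacobian ideal J(f) in C{u,v} is {u^2, u*v, u + v^2}; counting standard monomials gives mu = 3. Corank 1: A-series; mu = 3 gives A_3.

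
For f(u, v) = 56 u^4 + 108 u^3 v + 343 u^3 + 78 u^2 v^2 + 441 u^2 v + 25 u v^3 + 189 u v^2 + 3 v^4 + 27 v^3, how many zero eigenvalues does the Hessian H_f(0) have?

2

Hessian at 0 has rank 0.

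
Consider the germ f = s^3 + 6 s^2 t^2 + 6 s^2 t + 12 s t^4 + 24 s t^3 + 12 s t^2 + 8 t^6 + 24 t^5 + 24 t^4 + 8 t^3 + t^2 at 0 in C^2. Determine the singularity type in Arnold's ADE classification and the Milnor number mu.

Type A2, Milnor number mu = 2.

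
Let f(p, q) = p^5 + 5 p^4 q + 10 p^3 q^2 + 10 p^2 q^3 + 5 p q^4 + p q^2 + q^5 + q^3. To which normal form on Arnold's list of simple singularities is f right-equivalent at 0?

The Hessian of f at 0 is [[0, 0], [0, 0]] with rank 0, so corank 2. A Groebner basis of the Jacobian ideal J(f) in C{p,q} is {p^4 + q^2/5, q^3, p*q + q^2}; counting standard monomials gives mu = 6. Corank 2; j^3 = q^2*(p + q) has shape L^2 M (L != M), so D-series; mu = 6 gives D_6.

D_6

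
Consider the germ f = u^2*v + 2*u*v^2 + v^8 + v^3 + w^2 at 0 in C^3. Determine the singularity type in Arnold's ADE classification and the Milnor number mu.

Type D_9, Milnor number mu = 9.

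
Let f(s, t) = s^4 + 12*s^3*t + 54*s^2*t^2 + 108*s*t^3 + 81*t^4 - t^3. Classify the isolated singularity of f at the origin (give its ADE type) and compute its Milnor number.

Type E6, Milnor number mu = 6.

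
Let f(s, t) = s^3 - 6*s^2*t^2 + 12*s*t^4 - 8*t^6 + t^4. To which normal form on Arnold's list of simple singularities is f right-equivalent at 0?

E6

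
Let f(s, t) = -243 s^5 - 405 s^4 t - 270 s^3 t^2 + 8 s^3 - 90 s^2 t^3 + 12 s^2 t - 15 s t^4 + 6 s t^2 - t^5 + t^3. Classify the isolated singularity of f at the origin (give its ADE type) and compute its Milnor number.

Type E_{8}, Milnor number mu = 8.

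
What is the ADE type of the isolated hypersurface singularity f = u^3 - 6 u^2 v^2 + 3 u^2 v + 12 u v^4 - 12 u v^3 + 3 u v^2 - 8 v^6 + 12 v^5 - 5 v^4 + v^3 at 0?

The Hessian of f at 0 has rank 0. Corank 2; j^3 = (u + v)^3 is a perfect cube, so E-series; the 4-jet and mu = 6 give E_6.

E_6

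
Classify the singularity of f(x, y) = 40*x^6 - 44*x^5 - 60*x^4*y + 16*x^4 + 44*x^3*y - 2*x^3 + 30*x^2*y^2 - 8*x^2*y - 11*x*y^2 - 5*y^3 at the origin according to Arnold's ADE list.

D4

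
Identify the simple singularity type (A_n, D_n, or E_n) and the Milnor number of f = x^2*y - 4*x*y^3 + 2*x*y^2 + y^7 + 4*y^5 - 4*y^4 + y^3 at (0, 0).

The Hessian of f at 0 has rank 0. Corank 2; j^3 = y*(x + y)^2 has shape L^2 M (L != M), so D-series; mu = 8 gives D_8.

Type D_{8}, Milnor number mu = 8.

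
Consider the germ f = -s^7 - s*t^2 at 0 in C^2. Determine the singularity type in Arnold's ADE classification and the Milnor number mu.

Type D_8, Milnor number mu = 8.

The Hessian of f at 0 is [[0, 0], [0, 0]] with rank 0, so corank 2. A Groebner basis of the Jacobian ideal J(f) in C{s,t} is {s^6 + t^2/7, t^3, s*t}; counting standard monomials gives mu = 8. Corank 2; j^3 = -s*t^2 has shape L^2 M (L != M), so D-series; mu = 8 gives D_8.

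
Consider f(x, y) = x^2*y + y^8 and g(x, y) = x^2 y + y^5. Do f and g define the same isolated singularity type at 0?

The Hessian of f at 0 has rank 0. Corank 2; j^3 = x^2*y has shape L^2 M (L != M), so D-series; mu = 9 gives D_9. The Hessian of g at 0 has rank 0. Corank 2; j^3 = x^2*y has shape L^2 M (L != M), so D-series; mu = 6 gives D_6. f is D_9 but g is D_6, hence not right-equivalent.

No.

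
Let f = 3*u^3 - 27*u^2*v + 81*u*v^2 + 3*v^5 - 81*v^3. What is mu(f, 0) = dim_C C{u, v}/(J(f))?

The Hessian of f at 0 is [[0, 0], [0, 0]] with rank 0, so corank 2. A Groebner basis of the Jacobian ideal J(f) in C{u,v} is {v^4, u^2 - 6*u*v + 9*v^2}; counting standard monomials gives mu = 8. Corank 2; j^3 = 3*(u - 3*v)^3 is a perfect cube, so E-series; the 5-jet and mu = 8 give E_8.

8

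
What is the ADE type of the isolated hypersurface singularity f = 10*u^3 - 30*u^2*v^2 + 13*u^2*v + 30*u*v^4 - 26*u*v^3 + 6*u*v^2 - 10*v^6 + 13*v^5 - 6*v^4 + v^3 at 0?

D4

The Hessian of f at 0 has rank 0. Corank 2; j^3 = (2*u + v)*(5*u^2 + 4*u*v + v^2) splits into three distinct lines over C (the quadratic factor has nonzero discriminant), so D_4.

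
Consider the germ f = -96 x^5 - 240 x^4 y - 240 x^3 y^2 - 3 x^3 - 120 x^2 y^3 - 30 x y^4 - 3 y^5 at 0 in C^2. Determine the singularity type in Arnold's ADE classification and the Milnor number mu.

Type E_8, Milnor number mu = 8.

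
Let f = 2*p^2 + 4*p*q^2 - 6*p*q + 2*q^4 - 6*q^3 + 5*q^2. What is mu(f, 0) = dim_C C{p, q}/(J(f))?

1

The Hessian of f at 0 is [[4, -6], [-6, 10]] with rank 2, so corank 0. A Groebner basis of the Jacobian ideal J(f) in C{p,q} is {p, q}; counting standard monomials gives mu = 1. Corank 0: nondegenerate Morse point, so A_1.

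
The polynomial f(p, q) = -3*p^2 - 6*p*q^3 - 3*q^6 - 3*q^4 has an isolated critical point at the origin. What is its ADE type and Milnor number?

The Hessian of f at 0 has rank 1. Corank 1: A-series; mu = 3 gives A_3.

Type A_{3}, Milnor number mu = 3.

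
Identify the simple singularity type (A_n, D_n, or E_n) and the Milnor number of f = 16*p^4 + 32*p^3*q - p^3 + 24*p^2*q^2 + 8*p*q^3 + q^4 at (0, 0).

Type E6, Milnor number mu = 6.

The Hessian of f at 0 is [[0, 0], [0, 0]] with rank 0, so corank 2. A Groebner basis of the Jacobian ideal J(f) in C{p,q} is {q^4, p*q^2 + q^3/6, p^2}; counting standard monomials gives mu = 6. Corank 2; j^3 = -p^3 is a perfect cube, so E-series; the 4-jet and mu = 6 give E_6.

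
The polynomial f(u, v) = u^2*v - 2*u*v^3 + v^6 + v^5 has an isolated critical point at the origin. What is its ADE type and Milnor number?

Type D7, Milnor number mu = 7.

The Hessian of f at 0 has rank 0. Corank 2; j^3 = u^2*v has shape L^2 M (L != M), so D-series; mu = 7 gives D_7.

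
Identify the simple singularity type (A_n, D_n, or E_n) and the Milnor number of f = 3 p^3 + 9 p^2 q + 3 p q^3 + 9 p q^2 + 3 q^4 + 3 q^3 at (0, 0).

The Hessian of f at 0 has rank 0. Corank 2; j^3 = 3*(p + q)^3 is a perfect cube, so E-series; the 4-jet and mu = 7 give E_7.

Type E_{7}, Milnor number mu = 7.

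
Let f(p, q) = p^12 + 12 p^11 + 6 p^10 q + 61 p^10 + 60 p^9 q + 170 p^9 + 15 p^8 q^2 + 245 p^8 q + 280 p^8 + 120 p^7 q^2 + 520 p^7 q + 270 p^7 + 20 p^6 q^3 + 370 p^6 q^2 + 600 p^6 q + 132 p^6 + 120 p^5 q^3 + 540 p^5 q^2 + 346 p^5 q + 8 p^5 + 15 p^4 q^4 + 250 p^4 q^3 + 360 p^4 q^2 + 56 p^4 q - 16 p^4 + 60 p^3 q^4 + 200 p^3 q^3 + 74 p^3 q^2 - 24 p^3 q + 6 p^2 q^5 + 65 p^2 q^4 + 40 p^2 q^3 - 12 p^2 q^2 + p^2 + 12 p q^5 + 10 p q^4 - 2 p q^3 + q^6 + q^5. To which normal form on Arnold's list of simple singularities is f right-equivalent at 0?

The Hessian of f at 0 has rank 1. Corank 1: A-series; mu = 4 gives A_4.

A_{4}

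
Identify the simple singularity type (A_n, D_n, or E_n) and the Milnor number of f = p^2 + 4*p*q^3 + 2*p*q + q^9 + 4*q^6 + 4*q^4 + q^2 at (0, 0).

Type A_8, Milnor number mu = 8.

The Hessian of f at 0 has rank 1. Corank 1: A-series; mu = 8 gives A_8.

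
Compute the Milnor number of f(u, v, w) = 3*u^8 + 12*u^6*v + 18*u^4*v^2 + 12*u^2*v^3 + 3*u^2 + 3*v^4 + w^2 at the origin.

3

The Hessian of f at 0 has rank 2. Corank 1: A-series; mu = 3 gives A_3.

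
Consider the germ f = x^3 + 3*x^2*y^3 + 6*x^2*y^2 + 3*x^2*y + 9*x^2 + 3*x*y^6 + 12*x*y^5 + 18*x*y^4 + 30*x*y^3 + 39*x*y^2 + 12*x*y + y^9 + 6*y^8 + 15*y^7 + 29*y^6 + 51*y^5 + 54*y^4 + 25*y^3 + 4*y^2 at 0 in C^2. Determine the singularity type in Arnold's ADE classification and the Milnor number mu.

The Hessian of f at 0 has rank 1. Corank 1: A-series; mu = 2 gives A_2.

Type A_2, Milnor number mu = 2.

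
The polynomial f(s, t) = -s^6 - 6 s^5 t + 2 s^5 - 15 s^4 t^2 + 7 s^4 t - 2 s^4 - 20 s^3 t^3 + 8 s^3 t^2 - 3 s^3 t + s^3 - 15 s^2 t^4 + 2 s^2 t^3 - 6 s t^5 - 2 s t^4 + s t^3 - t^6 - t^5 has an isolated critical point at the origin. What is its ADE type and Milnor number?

The Hessian of f at 0 has rank 0. Corank 2; j^3 = s^3 is a perfect cube, so E-series; the 4-jet and mu = 7 give E_7.

Type E7, Milnor number mu = 7.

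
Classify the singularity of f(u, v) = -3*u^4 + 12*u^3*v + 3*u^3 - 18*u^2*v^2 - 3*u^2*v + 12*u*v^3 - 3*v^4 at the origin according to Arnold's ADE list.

D5

The Hessian of f at 0 has rank 0. Corank 2; j^3 = 3*u^2*(u - v) has shape L^2 M (L != M), so D-series; mu = 5 gives D_5.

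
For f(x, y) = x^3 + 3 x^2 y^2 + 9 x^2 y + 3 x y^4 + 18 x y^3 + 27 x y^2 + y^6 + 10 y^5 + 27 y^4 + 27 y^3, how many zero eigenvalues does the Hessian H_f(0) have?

2

Hessian at 0 has rank 0.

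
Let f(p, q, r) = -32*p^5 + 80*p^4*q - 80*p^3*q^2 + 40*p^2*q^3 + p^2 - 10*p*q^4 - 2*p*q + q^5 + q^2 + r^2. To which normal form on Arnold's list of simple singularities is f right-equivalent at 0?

A4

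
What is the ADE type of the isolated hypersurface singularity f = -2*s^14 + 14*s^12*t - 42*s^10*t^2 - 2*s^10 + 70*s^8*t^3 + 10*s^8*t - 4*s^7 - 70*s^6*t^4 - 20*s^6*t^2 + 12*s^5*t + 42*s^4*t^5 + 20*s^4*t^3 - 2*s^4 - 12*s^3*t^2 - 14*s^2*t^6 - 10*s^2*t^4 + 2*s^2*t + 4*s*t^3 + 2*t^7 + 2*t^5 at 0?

D_8

The Hessian of f at 0 is [[0, 0], [0, 0]] with rank 0, so corank 2. A Groebner basis of the Jacobian ideal J(f) in C{s,t} is {-s^2 - 7*s*t/2 + t^4 - 7*t^3/2, s^3 + s*t/2 + t^3/2, s^2 + s*t^2 + 7*s*t/2 + 7*t^3/2}; counting standard monomials gives mu = 8. Corank 2; j^3 = 2*s^2*t has shape L^2 M (L != M), so D-series; mu = 8 gives D_8.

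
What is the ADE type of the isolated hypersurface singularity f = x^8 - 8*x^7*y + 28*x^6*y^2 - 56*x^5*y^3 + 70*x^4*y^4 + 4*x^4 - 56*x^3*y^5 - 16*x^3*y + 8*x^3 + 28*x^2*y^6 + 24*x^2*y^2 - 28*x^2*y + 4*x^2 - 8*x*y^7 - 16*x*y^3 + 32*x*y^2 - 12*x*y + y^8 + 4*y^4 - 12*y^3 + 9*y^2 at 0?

A_7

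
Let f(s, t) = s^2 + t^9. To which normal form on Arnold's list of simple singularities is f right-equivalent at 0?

The Hessian of f at 0 is [[2, 0], [0, 0]] with rank 1, so corank 1. A Groebner basis of the Jacobian ideal J(f) in C{s,t} is {t^8, s}; counting standard monomials gives mu = 8. Corank 1: A-series; mu = 8 gives A_8.

A8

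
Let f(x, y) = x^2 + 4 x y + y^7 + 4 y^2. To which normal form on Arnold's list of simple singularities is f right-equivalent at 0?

The Hessian of f at 0 has rank 1. Corank 1: A-series; mu = 6 gives A_6.

A_{6}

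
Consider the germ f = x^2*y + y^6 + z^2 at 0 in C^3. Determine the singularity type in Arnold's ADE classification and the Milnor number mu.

Type D7, Milnor number mu = 7.

The Hessian of f at 0 is [[0, 0, 0], [0, 0, 0], [0, 0, 2]] with rank 1, so corank 2. A Groebner basis of the Jacobian ideal J(f) in C{x,y,z} is {x^2/6 + y^5, x^3, x*y, z}; counting standard monomials gives mu = 7. Corank 2; j^3 = x^2*y has shape L^2 M (L != M), so D-series; mu = 7 gives D_7.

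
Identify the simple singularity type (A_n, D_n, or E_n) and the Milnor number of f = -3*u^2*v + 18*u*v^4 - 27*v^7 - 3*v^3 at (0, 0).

The Hessian of f at 0 is [[0, 0], [0, 0]] with rank 0, so corank 2. A Groebner basis of the Jacobian ideal J(f) in C{u,v} is {v^3, u^2 + 3*v^2, u*v}; counting standard monomials gives mu = 4. Corank 2; j^3 = -3*v*(u^2 + v^2) splits into three distinct lines over C (the quadratic factor has nonzero discriminant), so D_4.

Type D_{4}, Milnor number mu = 4.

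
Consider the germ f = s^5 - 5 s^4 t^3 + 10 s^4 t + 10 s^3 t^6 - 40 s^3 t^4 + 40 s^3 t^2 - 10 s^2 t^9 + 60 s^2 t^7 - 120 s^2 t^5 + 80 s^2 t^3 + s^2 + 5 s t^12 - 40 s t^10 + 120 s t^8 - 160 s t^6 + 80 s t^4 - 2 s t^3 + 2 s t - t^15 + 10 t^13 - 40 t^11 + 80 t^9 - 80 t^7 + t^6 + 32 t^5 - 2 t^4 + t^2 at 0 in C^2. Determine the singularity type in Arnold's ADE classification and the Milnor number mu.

Type A_{4}, Milnor number mu = 4.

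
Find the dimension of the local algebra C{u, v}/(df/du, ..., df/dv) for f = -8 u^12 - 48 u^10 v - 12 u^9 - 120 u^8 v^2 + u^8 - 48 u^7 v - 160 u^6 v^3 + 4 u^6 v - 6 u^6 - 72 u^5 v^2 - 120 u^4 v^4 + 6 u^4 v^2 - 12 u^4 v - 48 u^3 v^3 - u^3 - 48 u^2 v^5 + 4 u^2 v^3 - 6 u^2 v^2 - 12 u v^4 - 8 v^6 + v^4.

6

The Hessian of f at 0 has rank 0. Corank 2; j^3 = -u^3 is a perfect cube, so E-series; the 4-jet and mu = 6 give E_6.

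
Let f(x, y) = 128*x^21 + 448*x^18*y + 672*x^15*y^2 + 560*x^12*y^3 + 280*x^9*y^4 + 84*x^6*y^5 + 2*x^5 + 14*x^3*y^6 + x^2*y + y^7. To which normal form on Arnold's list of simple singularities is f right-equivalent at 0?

The Hessian of f at 0 has rank 0. Corank 2; j^3 = x^2*y has shape L^2 M (L != M), so D-series; mu = 8 gives D_8.

D_8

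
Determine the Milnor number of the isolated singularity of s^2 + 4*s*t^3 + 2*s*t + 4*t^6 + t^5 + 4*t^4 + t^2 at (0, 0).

4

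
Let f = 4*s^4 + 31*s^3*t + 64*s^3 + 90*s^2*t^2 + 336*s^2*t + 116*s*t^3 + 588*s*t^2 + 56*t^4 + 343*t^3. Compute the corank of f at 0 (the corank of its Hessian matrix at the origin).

2

The Hessian at 0 is [[0, 0], [0, 0]] of rank 0; hence corank 2.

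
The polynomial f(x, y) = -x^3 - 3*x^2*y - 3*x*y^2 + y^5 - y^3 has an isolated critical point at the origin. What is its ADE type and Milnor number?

Type E_{8}, Milnor number mu = 8.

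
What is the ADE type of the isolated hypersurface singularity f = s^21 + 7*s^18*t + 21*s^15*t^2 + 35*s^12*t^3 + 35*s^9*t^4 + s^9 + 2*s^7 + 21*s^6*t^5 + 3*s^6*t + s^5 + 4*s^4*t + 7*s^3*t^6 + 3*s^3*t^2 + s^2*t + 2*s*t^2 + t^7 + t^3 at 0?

D_{8}

The Hessian of f at 0 has rank 0. Corank 2; j^3 = t*(s + t)^2 has shape L^2 M (L != M), so D-series; mu = 8 gives D_8.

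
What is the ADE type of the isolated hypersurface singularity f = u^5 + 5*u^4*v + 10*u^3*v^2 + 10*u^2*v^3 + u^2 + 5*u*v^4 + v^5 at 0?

A4

The Hessian of f at 0 is [[2, 0], [0, 0]] with rank 1, so corank 1. A Groebner basis of the Jacobian ideal J(f) in C{u,v} is {v^4, u}; counting standard monomials gives mu = 4. Corank 1: A-series; mu = 4 gives A_4.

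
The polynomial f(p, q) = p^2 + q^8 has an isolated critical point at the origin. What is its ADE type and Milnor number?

Type A_7, Milnor number mu = 7.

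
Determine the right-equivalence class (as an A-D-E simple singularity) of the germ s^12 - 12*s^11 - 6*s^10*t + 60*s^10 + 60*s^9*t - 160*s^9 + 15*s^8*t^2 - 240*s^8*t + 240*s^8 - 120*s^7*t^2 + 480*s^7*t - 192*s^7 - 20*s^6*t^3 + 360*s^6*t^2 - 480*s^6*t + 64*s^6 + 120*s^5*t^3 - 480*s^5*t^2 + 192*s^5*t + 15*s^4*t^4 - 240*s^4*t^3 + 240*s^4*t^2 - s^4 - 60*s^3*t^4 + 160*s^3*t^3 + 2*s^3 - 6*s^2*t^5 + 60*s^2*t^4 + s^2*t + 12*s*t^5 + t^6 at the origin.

The Hessian of f at 0 has rank 0. Corank 2; j^3 = s^2*(2*s + t) has shape L^2 M (L != M), so D-series; mu = 7 gives D_7.

D_7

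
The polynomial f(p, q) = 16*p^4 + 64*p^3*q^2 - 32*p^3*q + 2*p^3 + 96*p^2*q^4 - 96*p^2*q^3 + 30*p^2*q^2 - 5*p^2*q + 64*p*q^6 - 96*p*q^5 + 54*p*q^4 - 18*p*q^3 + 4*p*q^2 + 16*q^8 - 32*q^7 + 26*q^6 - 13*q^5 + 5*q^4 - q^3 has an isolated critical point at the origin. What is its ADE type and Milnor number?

Type D5, Milnor number mu = 5.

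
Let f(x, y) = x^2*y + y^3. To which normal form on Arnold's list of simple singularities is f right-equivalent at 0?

The Hessian of f at 0 has rank 0. Corank 2; j^3 = y*(x^2 + y^2) splits into three distinct lines over C (the quadratic factor has nonzero discriminant), so D_4.

D_4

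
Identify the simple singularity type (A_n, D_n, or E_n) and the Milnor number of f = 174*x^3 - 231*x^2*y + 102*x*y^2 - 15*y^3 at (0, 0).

Type D4, Milnor number mu = 4.

The Hessian of f at 0 has rank 0. Corank 2; j^3 = 3*(2*x - y)*(29*x^2 - 24*x*y + 5*y^2) splits into three distinct lines over C (the quadratic factor has nonzero discriminant), so D_4.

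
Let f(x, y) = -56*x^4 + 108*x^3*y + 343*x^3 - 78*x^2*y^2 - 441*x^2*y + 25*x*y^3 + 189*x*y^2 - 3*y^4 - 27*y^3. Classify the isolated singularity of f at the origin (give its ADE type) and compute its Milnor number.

Type E7, Milnor number mu = 7.

The Hessian of f at 0 has rank 0. Corank 2; j^3 = (7*x - 3*y)^3 is a perfect cube, so E-series; the 4-jet and mu = 7 give E_7.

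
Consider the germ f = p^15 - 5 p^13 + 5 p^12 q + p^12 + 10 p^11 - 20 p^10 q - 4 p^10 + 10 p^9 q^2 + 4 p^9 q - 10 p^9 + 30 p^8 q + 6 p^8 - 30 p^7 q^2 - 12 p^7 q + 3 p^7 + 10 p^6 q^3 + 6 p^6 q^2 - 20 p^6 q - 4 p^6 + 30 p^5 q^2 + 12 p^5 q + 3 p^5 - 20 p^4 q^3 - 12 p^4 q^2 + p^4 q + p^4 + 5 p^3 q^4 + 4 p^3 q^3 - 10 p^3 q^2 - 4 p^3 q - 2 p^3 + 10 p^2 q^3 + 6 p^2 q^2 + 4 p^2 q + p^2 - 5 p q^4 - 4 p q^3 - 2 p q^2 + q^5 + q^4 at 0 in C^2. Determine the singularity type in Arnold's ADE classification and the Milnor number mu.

Type A_{4}, Milnor number mu = 4.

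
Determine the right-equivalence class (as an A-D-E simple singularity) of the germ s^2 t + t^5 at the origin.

D_{6}

The Hessian of f at 0 has rank 0. Corank 2; j^3 = s^2*t has shape L^2 M (L != M), so D-series; mu = 6 gives D_6.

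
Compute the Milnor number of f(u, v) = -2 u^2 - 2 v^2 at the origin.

1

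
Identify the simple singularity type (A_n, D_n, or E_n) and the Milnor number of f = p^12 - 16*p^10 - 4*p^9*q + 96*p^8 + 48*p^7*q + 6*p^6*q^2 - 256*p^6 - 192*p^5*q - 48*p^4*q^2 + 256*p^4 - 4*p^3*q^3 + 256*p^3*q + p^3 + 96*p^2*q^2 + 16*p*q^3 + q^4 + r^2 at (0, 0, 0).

Type E_6, Milnor number mu = 6.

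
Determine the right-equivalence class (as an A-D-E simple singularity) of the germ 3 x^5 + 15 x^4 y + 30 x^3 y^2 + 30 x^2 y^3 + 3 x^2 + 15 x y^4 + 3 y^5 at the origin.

The Hessian of f at 0 has rank 1. Corank 1: A-series; mu = 4 gives A_4.

A4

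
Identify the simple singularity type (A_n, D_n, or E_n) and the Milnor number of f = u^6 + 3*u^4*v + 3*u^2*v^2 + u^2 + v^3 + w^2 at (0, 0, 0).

Type A_2, Milnor number mu = 2.

The Hessian of f at 0 is [[2, 0, 0], [0, 0, 0], [0, 0, 2]] with rank 2, so corank 1. A Groebner basis of the Jacobian ideal J(f) in C{u,v,w} is {v^2, u, w}; counting standard monomials gives mu = 2. Corank 1: A-series; mu = 2 gives A_2.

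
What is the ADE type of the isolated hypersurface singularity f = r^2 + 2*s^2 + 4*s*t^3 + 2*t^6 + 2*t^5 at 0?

A4

The Hessian of f at 0 has rank 2. Corank 1: A-series; mu = 4 gives A_4.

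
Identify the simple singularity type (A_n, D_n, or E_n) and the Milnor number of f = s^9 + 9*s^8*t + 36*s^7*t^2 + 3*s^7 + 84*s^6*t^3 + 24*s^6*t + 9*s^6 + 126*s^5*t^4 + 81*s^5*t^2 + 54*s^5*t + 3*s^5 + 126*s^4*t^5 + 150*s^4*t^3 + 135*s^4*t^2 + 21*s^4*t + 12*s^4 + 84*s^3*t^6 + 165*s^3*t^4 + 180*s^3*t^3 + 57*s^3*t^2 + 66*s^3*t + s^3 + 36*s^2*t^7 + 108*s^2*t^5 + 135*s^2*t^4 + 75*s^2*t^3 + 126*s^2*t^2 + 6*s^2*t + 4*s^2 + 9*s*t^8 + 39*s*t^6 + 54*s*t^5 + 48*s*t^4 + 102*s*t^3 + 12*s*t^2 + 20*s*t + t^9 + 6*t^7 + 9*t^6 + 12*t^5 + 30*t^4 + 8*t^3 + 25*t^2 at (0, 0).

Type A2, Milnor number mu = 2.

The Hessian of f at 0 is [[8, 20], [20, 50]] with rank 1, so corank 1. A Groebner basis of the Jacobian ideal J(f) in C{s,t} is {t^2, s + 5*t/2}; counting standard monomials gives mu = 2. Corank 1: A-series; mu = 2 gives A_2.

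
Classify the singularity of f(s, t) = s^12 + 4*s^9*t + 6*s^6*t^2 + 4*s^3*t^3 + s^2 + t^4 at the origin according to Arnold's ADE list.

A_3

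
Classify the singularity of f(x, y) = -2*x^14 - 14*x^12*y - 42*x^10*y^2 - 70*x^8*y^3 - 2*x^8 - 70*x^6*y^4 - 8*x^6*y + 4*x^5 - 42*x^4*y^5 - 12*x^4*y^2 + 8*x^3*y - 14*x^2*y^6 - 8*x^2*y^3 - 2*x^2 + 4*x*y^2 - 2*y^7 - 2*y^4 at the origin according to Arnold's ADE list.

The Hessian of f at 0 has rank 1. Corank 1: A-series; mu = 6 gives A_6.

A_{6}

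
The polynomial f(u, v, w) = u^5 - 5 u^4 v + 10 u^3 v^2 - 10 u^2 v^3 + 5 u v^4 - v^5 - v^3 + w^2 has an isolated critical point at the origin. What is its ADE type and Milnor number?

Type E8, Milnor number mu = 8.

The Hessian of f at 0 has rank 1. Corank 2; j^3 = -v^3 is a perfect cube, so E-series; the 5-jet and mu = 8 give E_8.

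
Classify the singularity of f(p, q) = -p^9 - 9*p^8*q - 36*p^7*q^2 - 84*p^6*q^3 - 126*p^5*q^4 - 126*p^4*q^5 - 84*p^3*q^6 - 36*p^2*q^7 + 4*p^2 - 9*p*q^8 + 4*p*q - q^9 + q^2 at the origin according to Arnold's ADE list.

The Hessian of f at 0 is [[8, 4], [4, 2]] with rank 1, so corank 1. A Groebner basis of the Jacobian ideal J(f) in C{p,q} is {q^8, p + q/2}; counting standard monomials gives mu = 8. Corank 1: A-series; mu = 8 gives A_8.

A8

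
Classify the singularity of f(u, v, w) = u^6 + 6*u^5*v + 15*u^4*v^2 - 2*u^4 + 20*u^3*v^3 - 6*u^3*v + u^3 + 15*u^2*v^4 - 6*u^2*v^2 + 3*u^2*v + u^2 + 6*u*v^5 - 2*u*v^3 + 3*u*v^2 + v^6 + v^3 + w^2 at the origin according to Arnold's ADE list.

A_2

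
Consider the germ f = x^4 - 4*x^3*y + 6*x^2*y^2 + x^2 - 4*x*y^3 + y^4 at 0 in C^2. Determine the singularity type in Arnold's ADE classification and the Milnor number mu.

Type A_3, Milnor number mu = 3.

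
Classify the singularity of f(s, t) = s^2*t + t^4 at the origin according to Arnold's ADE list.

D5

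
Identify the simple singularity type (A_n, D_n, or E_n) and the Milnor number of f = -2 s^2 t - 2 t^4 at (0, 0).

Type D5, Milnor number mu = 5.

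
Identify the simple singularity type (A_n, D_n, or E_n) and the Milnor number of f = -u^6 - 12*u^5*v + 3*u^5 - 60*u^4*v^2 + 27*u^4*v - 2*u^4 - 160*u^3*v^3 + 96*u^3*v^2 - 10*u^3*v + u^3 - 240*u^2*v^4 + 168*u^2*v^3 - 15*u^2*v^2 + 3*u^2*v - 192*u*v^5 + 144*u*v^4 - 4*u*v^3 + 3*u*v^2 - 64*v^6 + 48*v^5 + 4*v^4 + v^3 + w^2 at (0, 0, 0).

Type E_6, Milnor number mu = 6.

The Hessian of f at 0 has rank 1. Corank 2; j^3 = (u + v)^3 is a perfect cube, so E-series; the 4-jet and mu = 6 give E_6.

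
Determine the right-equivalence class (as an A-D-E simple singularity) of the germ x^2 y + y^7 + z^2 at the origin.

The Hessian of f at 0 has rank 1. Corank 2; j^3 = x^2*y has shape L^2 M (L != M), so D-series; mu = 8 gives D_8.

D8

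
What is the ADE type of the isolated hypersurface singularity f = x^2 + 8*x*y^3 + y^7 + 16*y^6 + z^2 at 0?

A6

The Hessian of f at 0 is [[2, 0, 0], [0, 0, 0], [0, 0, 2]] with rank 2, so corank 1. A Groebner basis of the Jacobian ideal J(f) in C{x,y,z} is {x/4 + y^3, x^2, z}; counting standard monomials gives mu = 6. Corank 1: A-series; mu = 6 gives A_6.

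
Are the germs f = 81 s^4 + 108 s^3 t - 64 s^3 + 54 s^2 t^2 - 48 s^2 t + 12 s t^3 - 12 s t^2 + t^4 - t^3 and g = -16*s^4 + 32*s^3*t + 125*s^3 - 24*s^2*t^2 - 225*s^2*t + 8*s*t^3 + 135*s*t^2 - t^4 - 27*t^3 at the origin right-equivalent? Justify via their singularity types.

The Hessian of f at 0 has rank 0. Corank 2; j^3 = -(4*s + t)^3 is a perfect cube, so E-series; the 4-jet and mu = 6 give E_6. The Hessian of g at 0 has rank 0. Corank 2; j^3 = (5*s - 3*t)^3 is a perfect cube, so E-series; the 4-jet and mu = 6 give E_6. Both have type E_6, hence right-equivalent.

Yes.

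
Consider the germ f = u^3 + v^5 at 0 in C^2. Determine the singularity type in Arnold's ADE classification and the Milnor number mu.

The Hessian of f at 0 has rank 0. Corank 2; j^3 = u^3 is a perfect cube, so E-series; the 5-jet and mu = 8 give E_8.

Type E_8, Milnor number mu = 8.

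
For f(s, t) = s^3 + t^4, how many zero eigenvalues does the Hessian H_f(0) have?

Hessian at 0 has rank 0.

2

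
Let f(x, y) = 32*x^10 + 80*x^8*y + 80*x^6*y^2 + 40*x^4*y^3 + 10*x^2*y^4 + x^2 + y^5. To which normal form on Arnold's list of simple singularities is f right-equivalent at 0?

A_4

The Hessian of f at 0 has rank 1. Corank 1: A-series; mu = 4 gives A_4.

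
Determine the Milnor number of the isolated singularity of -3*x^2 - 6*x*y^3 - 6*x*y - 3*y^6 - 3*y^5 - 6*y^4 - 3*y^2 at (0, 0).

4

The Hessian of f at 0 is [[-6, -6], [-6, -6]] with rank 1, so corank 1. A Groebner basis of the Jacobian ideal J(f) in C{x,y} is {x + y^3 + y, x^2 - y^2, x*y + y^2}; counting standard monomials gives mu = 4. Corank 1: A-series; mu = 4 gives A_4.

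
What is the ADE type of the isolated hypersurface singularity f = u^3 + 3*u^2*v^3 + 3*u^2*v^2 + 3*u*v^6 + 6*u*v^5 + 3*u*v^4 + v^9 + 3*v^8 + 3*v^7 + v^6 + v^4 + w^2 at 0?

E6

The Hessian of f at 0 has rank 1. Corank 2; j^3 = u^3 is a perfect cube, so E-series; the 4-jet and mu = 6 give E_6.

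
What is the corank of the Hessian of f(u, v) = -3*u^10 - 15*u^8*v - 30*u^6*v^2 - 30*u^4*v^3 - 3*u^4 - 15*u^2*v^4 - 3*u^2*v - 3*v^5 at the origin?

2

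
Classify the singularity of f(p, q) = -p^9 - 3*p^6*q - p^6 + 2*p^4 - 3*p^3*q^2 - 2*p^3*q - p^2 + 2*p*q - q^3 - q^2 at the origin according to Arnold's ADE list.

A_2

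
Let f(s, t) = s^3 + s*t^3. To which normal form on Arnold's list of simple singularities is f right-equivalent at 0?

The Hessian of f at 0 is [[0, 0], [0, 0]] with rank 0, so corank 2. A Groebner basis of the Jacobian ideal J(f) in C{s,t} is {s^3, s*t^2, 3*s^2 + t^3}; counting standard monomials gives mu = 7. Corank 2; j^3 = s^3 is a perfect cube, so E-series; the 4-jet and mu = 7 give E_7.

E_7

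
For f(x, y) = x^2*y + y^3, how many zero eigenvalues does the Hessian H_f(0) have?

The Hessian at 0 is [[0, 0], [0, 0]] of rank 0; hence corank 2.

2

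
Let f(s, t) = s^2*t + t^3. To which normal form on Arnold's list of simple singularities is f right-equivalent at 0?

D_4

The Hessian of f at 0 has rank 0. Corank 2; j^3 = t*(s^2 + t^2) splits into three distinct lines over C (the quadratic factor has nonzero discriminant), so D_4.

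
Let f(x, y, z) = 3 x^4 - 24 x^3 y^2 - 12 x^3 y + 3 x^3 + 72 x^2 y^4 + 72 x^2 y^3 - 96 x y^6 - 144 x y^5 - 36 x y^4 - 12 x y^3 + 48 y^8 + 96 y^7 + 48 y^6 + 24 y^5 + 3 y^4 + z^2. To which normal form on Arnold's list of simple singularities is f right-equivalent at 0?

E6

The Hessian of f at 0 is [[0, 0, 0], [0, 0, 0], [0, 0, 2]] with rank 1, so corank 2. A Groebner basis of the Jacobian ideal J(f) in C{x,y,z} is {x^3, x^2*y, -x^2/4 + x*y^2, -3*x^2/4 + y^3, z}; counting standard monomials gives mu = 6. Corank 2; j^3 = 3*x^3 is a perfect cube, so E-series; the 4-jet and mu = 6 give E_6.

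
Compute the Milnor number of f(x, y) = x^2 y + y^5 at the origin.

The Hessian of f at 0 is [[0, 0], [0, 0]] with rank 0, so corank 2. A Groebner basis of the Jacobian ideal J(f) in C{x,y} is {x^2/5 + y^4, x^3, x*y}; counting standard monomials gives mu = 6. Corank 2; j^3 = x^2*y has shape L^2 M (L != M), so D-series; mu = 6 gives D_6.

6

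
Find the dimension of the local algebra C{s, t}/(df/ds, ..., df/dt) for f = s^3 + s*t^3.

7

The Hessian of f at 0 has rank 0. Corank 2; j^3 = s^3 is a perfect cube, so E-series; the 4-jet and mu = 7 give E_7.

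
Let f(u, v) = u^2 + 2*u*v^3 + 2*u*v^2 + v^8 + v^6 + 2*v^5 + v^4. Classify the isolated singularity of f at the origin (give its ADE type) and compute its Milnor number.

Type A_7, Milnor number mu = 7.

The Hessian of f at 0 has rank 1. Corank 1: A-series; mu = 7 gives A_7.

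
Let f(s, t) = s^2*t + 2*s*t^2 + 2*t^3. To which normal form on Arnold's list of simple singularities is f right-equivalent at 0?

D_4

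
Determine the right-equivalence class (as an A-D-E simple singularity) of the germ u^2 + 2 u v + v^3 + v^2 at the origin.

The Hessian of f at 0 is [[2, 2], [2, 2]] with rank 1, so corank 1. A Groebner basis of the Jacobian ideal J(f) in C{u,v} is {v^2, u + v}; counting standard monomials gives mu = 2. Corank 1: A-series; mu = 2 gives A_2.

A2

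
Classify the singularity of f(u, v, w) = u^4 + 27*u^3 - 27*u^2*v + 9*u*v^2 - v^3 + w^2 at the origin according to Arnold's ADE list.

The Hessian of f at 0 is [[0, 0, 0], [0, 0, 0], [0, 0, 2]] with rank 1, so corank 2. A Groebner basis of the Jacobian ideal J(f) in C{u,v,w} is {v^4, u*v^2 - 2*v^3/9, u^2 - 2*u*v/3 + v^2/9, w}; counting standard monomials gives mu = 6. Corank 2; j^3 = (3*u - v)^3 is a perfect cube, so E-series; the 4-jet and mu = 6 give E_6.

E6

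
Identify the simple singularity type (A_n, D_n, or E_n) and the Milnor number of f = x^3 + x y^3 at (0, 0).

The Hessian of f at 0 has rank 0. Corank 2; j^3 = x^3 is a perfect cube, so E-series; the 4-jet and mu = 7 give E_7.

Type E7, Milnor number mu = 7.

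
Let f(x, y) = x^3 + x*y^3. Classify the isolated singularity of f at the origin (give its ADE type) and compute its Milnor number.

Type E_7, Milnor number mu = 7.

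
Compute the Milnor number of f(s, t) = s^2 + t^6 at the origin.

The Hessian of f at 0 has rank 1. Corank 1: A-series; mu = 5 gives A_5.

5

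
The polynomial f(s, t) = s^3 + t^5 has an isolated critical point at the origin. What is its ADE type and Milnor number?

Type E_8, Milnor number mu = 8.

The Hessian of f at 0 is [[0, 0], [0, 0]] with rank 0, so corank 2. A Groebner basis of the Jacobian ideal J(f) in C{s,t} is {t^4, s^2}; counting standard monomials gives mu = 8. Corank 2; j^3 = s^3 is a perfect cube, so E-series; the 5-jet and mu = 8 give E_8.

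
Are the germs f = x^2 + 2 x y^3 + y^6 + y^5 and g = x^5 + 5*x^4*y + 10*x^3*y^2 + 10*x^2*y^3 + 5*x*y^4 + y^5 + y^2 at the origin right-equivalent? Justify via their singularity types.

The Hessian of f at 0 is [[2, 0], [0, 0]] with rank 1, so corank 1. A Groebner basis of the Jacobian ideal J(f) in C{x,y} is {x + y^3, x^2, x*y}; counting standard monomials gives mu = 4. Corank 1: A-series; mu = 4 gives A_4. The Hessian of g at 0 is [[0, 0], [0, 2]] with rank 1, so corank 1. A Groebner basis of the Jacobian ideal J(g) in C{x,y} is {x^4, y}; counting standard monomials gives mu = 4. Corank 1: A-series; mu = 4 gives A_4. Both have type A_4, hence right-equivalent.

Yes.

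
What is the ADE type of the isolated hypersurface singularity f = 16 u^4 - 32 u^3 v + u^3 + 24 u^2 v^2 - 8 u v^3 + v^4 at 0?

E_6

The Hessian of f at 0 has rank 0. Corank 2; j^3 = u^3 is a perfect cube, so E-series; the 4-jet and mu = 6 give E_6.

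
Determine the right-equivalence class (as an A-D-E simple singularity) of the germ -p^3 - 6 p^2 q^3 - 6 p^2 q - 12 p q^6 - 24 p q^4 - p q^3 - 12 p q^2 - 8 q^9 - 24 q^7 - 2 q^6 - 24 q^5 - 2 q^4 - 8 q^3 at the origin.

E7

The Hessian of f at 0 has rank 0. Corank 2; j^3 = -(p + 2*q)^3 is a perfect cube, so E-series; the 4-jet and mu = 7 give E_7.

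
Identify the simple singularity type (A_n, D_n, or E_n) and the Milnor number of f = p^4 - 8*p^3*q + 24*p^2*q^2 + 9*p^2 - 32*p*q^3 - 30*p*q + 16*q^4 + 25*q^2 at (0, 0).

The Hessian of f at 0 is [[18, -30], [-30, 50]] with rank 1, so corank 1. A Groebner basis of the Jacobian ideal J(f) in C{p,q} is {q^3, p - 5*q/3}; counting standard monomials gives mu = 3. Corank 1: A-series; mu = 3 gives A_3.

Type A_3, Milnor number mu = 3.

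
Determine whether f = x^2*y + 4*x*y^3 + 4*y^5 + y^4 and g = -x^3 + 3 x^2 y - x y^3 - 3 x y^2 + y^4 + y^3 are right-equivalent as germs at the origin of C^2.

The Hessian of f at 0 has rank 0. Corank 2; j^3 = x^2*y has shape L^2 M (L != M), so D-series; mu = 5 gives D_5. The Hessian of g at 0 has rank 0. Corank 2; j^3 = -(x - y)^3 is a perfect cube, so E-series; the 4-jet and mu = 7 give E_7. f is D_5 but g is E_7, hence not right-equivalent.

No.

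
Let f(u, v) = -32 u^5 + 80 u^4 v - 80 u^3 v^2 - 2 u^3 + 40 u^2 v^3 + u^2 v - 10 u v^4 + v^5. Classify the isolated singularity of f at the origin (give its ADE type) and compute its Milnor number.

Type D_{6}, Milnor number mu = 6.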